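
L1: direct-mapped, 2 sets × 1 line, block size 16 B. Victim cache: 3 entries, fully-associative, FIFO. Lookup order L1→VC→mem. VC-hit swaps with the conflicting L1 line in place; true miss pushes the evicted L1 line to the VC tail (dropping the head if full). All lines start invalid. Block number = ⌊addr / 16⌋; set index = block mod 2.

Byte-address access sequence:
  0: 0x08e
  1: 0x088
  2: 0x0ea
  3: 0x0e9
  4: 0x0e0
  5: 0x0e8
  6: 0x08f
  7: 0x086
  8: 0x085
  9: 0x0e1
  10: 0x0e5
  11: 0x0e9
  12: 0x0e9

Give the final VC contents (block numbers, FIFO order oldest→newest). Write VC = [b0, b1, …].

VC = [8]

0: 0x8e (blk 8, set 0) → MISS  vc=[]
1: 0x88 (blk 8, set 0) → L1-HIT  vc=[]
2: 0xea (blk 14, set 0) → MISS  vc=[8]
3: 0xe9 (blk 14, set 0) → L1-HIT  vc=[8]
4: 0xe0 (blk 14, set 0) → L1-HIT  vc=[8]
5: 0xe8 (blk 14, set 0) → L1-HIT  vc=[8]
6: 0x8f (blk 8, set 0) → VC-HIT  vc=[14]
7: 0x86 (blk 8, set 0) → L1-HIT  vc=[14]
8: 0x85 (blk 8, set 0) → L1-HIT  vc=[14]
9: 0xe1 (blk 14, set 0) → VC-HIT  vc=[8]
10: 0xe5 (blk 14, set 0) → L1-HIT  vc=[8]
11: 0xe9 (blk 14, set 0) → L1-HIT  vc=[8]
12: 0xe9 (blk 14, set 0) → L1-HIT  vc=[8]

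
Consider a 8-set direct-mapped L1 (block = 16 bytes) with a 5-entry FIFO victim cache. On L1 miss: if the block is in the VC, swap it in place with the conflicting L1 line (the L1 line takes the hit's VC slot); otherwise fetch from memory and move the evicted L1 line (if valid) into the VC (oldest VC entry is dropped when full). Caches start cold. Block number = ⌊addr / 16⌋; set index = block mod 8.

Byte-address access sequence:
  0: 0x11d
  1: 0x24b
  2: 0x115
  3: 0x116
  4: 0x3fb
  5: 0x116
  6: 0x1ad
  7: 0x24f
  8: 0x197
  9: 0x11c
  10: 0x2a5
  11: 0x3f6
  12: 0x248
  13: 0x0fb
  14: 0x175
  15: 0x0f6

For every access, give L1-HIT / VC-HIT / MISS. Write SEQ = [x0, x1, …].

0: 0x11d (blk 17, set 1) → MISS  vc=[]
1: 0x24b (blk 36, set 4) → MISS  vc=[]
2: 0x115 (blk 17, set 1) → L1-HIT  vc=[]
3: 0x116 (blk 17, set 1) → L1-HIT  vc=[]
4: 0x3fb (blk 63, set 7) → MISS  vc=[]
5: 0x116 (blk 17, set 1) → L1-HIT  vc=[]
6: 0x1ad (blk 26, set 2) → MISS  vc=[]
7: 0x24f (blk 36, set 4) → L1-HIT  vc=[]
8: 0x197 (blk 25, set 1) → MISS  vc=[17]
9: 0x11c (blk 17, set 1) → VC-HIT  vc=[25]
10: 0x2a5 (blk 42, set 2) → MISS  vc=[25, 26]
11: 0x3f6 (blk 63, set 7) → L1-HIT  vc=[25, 26]
12: 0x248 (blk 36, set 4) → L1-HIT  vc=[25, 26]
13: 0xfb (blk 15, set 7) → MISS  vc=[25, 26, 63]
14: 0x175 (blk 23, set 7) → MISS  vc=[25, 26, 63, 15]
15: 0xf6 (blk 15, set 7) → VC-HIT  vc=[25, 26, 63, 23]

SEQ = [MISS, MISS, L1-HIT, L1-HIT, MISS, L1-HIT, MISS, L1-HIT, MISS, VC-HIT, MISS, L1-HIT, L1-HIT, MISS, MISS, VC-HIT]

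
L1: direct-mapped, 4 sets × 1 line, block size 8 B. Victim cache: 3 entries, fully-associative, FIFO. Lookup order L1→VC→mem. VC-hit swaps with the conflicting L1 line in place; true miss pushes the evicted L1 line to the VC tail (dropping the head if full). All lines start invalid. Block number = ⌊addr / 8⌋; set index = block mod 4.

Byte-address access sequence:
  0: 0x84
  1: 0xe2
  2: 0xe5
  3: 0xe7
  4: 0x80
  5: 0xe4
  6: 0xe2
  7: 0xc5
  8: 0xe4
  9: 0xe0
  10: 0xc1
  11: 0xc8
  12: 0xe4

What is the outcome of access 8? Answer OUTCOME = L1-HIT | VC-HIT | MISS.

#0 0x84→b16/s0 MISS; vc=[]
#1 0xe2→b28/s0 MISS; vc=[16]
#2 0xe5→b28/s0 L1-HIT; vc=[16]
#3 0xe7→b28/s0 L1-HIT; vc=[16]
#4 0x80→b16/s0 VC-HIT; vc=[28]
#5 0xe4→b28/s0 VC-HIT; vc=[16]
#6 0xe2→b28/s0 L1-HIT; vc=[16]
#7 0xc5→b24/s0 MISS; vc=[16,28]
#8 0xe4→b28/s0 VC-HIT; vc=[16,24]
#9 0xe0→b28/s0 L1-HIT; vc=[16,24]
#10 0xc1→b24/s0 VC-HIT; vc=[16,28]
#11 0xc8→b25/s1 MISS; vc=[16,28]
#12 0xe4→b28/s0 VC-HIT; vc=[16,24]

OUTCOME = VC-HIT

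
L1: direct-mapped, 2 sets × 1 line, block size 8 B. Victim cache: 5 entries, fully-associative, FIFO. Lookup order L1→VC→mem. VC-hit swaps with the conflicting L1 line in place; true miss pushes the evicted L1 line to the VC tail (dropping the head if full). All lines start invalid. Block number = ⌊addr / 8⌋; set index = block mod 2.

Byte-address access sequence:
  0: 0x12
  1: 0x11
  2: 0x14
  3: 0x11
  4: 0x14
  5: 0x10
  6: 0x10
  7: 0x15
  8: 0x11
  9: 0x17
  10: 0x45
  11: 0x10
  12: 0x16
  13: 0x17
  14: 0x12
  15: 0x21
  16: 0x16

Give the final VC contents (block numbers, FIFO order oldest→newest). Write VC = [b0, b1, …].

0: 0x12 (blk 2, set 0) → MISS  vc=[]
1: 0x11 (blk 2, set 0) → L1-HIT  vc=[]
2: 0x14 (blk 2, set 0) → L1-HIT  vc=[]
3: 0x11 (blk 2, set 0) → L1-HIT  vc=[]
4: 0x14 (blk 2, set 0) → L1-HIT  vc=[]
5: 0x10 (blk 2, set 0) → L1-HIT  vc=[]
6: 0x10 (blk 2, set 0) → L1-HIT  vc=[]
7: 0x15 (blk 2, set 0) → L1-HIT  vc=[]
8: 0x11 (blk 2, set 0) → L1-HIT  vc=[]
9: 0x17 (blk 2, set 0) → L1-HIT  vc=[]
10: 0x45 (blk 8, set 0) → MISS  vc=[2]
11: 0x10 (blk 2, set 0) → VC-HIT  vc=[8]
12: 0x16 (blk 2, set 0) → L1-HIT  vc=[8]
13: 0x17 (blk 2, set 0) → L1-HIT  vc=[8]
14: 0x12 (blk 2, set 0) → L1-HIT  vc=[8]
15: 0x21 (blk 4, set 0) → MISS  vc=[8, 2]
16: 0x16 (blk 2, set 0) → VC-HIT  vc=[8, 4]

VC = [8, 4]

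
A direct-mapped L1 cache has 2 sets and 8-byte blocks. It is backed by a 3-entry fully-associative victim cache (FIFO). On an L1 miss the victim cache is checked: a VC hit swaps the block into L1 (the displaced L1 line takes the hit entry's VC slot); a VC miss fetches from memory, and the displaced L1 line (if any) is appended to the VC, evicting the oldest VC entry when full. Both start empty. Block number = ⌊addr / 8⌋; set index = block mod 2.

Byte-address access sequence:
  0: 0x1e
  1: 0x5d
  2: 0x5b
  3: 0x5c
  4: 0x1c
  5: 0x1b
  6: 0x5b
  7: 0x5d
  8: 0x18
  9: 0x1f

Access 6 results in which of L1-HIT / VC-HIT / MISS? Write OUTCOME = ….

OUTCOME = VC-HIT

#0 0x1e→b3/s1 MISS; vc=[]
#1 0x5d→b11/s1 MISS; vc=[3]
#2 0x5b→b11/s1 L1-HIT; vc=[3]
#3 0x5c→b11/s1 L1-HIT; vc=[3]
#4 0x1c→b3/s1 VC-HIT; vc=[11]
#5 0x1b→b3/s1 L1-HIT; vc=[11]
#6 0x5b→b11/s1 VC-HIT; vc=[3]
#7 0x5d→b11/s1 L1-HIT; vc=[3]
#8 0x18→b3/s1 VC-HIT; vc=[11]
#9 0x1f→b3/s1 L1-HIT; vc=[11]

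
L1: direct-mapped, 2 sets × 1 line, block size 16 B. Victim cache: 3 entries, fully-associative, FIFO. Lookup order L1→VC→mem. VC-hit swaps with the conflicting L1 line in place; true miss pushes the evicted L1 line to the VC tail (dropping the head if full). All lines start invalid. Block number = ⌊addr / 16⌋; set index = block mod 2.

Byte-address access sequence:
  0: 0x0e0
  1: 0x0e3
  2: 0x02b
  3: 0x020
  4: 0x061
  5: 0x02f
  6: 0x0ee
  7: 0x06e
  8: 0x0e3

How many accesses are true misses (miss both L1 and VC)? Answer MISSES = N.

  [0] addr=0xe0 blk=14 s=0: MISS | VC []
  [1] addr=0xe3 blk=14 s=0: L1-HIT | VC []
  [2] addr=0x2b blk=2 s=0: MISS | VC [14]
  [3] addr=0x20 blk=2 s=0: L1-HIT | VC [14]
  [4] addr=0x61 blk=6 s=0: MISS | VC [14, 2]
  [5] addr=0x2f blk=2 s=0: VC-HIT | VC [14, 6]
  [6] addr=0xee blk=14 s=0: VC-HIT | VC [2, 6]
  [7] addr=0x6e blk=6 s=0: VC-HIT | VC [2, 14]
  [8] addr=0xe3 blk=14 s=0: VC-HIT | VC [2, 6]

MISSES = 3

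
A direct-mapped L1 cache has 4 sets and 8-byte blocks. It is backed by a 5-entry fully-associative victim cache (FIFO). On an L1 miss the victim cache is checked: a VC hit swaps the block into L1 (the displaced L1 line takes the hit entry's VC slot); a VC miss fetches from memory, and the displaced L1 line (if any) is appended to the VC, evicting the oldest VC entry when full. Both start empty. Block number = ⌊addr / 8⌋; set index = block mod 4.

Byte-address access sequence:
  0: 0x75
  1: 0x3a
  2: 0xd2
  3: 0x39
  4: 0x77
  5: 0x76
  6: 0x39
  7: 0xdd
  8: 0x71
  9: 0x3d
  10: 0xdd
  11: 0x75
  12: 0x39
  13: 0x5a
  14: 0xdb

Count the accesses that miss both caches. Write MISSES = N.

  [0] addr=0x75 blk=14 s=2: MISS | VC []
  [1] addr=0x3a blk=7 s=3: MISS | VC []
  [2] addr=0xd2 blk=26 s=2: MISS | VC [14]
  [3] addr=0x39 blk=7 s=3: L1-HIT | VC [14]
  [4] addr=0x77 blk=14 s=2: VC-HIT | VC [26]
  [5] addr=0x76 blk=14 s=2: L1-HIT | VC [26]
  [6] addr=0x39 blk=7 s=3: L1-HIT | VC [26]
  [7] addr=0xdd blk=27 s=3: MISS | VC [26, 7]
  [8] addr=0x71 blk=14 s=2: L1-HIT | VC [26, 7]
  [9] addr=0x3d blk=7 s=3: VC-HIT | VC [26, 27]
  [10] addr=0xdd blk=27 s=3: VC-HIT | VC [26, 7]
  [11] addr=0x75 blk=14 s=2: L1-HIT | VC [26, 7]
  [12] addr=0x39 blk=7 s=3: VC-HIT | VC [26, 27]
  [13] addr=0x5a blk=11 s=3: MISS | VC [26, 27, 7]
  [14] addr=0xdb blk=27 s=3: VC-HIT | VC [26, 11, 7]

MISSES = 5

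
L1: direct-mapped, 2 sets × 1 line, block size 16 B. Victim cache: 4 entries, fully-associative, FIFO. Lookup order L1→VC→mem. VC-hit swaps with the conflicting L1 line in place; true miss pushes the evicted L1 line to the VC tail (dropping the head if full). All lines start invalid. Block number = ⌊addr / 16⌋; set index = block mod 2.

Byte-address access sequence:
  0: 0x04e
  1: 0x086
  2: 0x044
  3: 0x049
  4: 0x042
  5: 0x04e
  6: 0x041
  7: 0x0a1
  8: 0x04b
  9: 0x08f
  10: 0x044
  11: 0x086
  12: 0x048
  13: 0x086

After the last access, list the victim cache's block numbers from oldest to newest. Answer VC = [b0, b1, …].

VC = [4, 10]

0: 0x4e (blk 4, set 0) → MISS  vc=[]
1: 0x86 (blk 8, set 0) → MISS  vc=[4]
2: 0x44 (blk 4, set 0) → VC-HIT  vc=[8]
3: 0x49 (blk 4, set 0) → L1-HIT  vc=[8]
4: 0x42 (blk 4, set 0) → L1-HIT  vc=[8]
5: 0x4e (blk 4, set 0) → L1-HIT  vc=[8]
6: 0x41 (blk 4, set 0) → L1-HIT  vc=[8]
7: 0xa1 (blk 10, set 0) → MISS  vc=[8, 4]
8: 0x4b (blk 4, set 0) → VC-HIT  vc=[8, 10]
9: 0x8f (blk 8, set 0) → VC-HIT  vc=[4, 10]
10: 0x44 (blk 4, set 0) → VC-HIT  vc=[8, 10]
11: 0x86 (blk 8, set 0) → VC-HIT  vc=[4, 10]
12: 0x48 (blk 4, set 0) → VC-HIT  vc=[8, 10]
13: 0x86 (blk 8, set 0) → VC-HIT  vc=[4, 10]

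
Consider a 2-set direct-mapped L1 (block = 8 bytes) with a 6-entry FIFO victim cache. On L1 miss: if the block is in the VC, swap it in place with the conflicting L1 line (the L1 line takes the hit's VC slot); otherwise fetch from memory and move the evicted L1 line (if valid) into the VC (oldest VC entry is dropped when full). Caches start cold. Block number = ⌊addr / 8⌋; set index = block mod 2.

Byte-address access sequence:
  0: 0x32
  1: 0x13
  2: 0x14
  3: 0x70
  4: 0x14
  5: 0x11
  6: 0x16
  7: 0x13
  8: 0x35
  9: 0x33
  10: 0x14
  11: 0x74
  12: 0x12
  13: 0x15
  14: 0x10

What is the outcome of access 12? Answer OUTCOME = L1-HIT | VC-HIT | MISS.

0: 0x32 (blk 6, set 0) → MISS  vc=[]
1: 0x13 (blk 2, set 0) → MISS  vc=[6]
2: 0x14 (blk 2, set 0) → L1-HIT  vc=[6]
3: 0x70 (blk 14, set 0) → MISS  vc=[6, 2]
4: 0x14 (blk 2, set 0) → VC-HIT  vc=[6, 14]
5: 0x11 (blk 2, set 0) → L1-HIT  vc=[6, 14]
6: 0x16 (blk 2, set 0) → L1-HIT  vc=[6, 14]
7: 0x13 (blk 2, set 0) → L1-HIT  vc=[6, 14]
8: 0x35 (blk 6, set 0) → VC-HIT  vc=[2, 14]
9: 0x33 (blk 6, set 0) → L1-HIT  vc=[2, 14]
10: 0x14 (blk 2, set 0) → VC-HIT  vc=[6, 14]
11: 0x74 (blk 14, set 0) → VC-HIT  vc=[6, 2]
12: 0x12 (blk 2, set 0) → VC-HIT  vc=[6, 14]
13: 0x15 (blk 2, set 0) → L1-HIT  vc=[6, 14]
14: 0x10 (blk 2, set 0) → L1-HIT  vc=[6, 14]

OUTCOME = VC-HIT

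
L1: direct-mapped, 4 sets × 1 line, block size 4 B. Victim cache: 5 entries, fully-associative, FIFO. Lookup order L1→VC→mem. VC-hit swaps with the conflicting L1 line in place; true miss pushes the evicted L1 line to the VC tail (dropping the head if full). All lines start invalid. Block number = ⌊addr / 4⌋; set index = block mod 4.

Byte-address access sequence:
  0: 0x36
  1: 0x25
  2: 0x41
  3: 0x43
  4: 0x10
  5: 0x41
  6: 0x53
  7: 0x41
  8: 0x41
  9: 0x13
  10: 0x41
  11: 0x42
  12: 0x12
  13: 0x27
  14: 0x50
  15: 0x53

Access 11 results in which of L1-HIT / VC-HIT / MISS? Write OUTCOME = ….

0: 0x36 (blk 13, set 1) → MISS  vc=[]
1: 0x25 (blk 9, set 1) → MISS  vc=[13]
2: 0x41 (blk 16, set 0) → MISS  vc=[13]
3: 0x43 (blk 16, set 0) → L1-HIT  vc=[13]
4: 0x10 (blk 4, set 0) → MISS  vc=[13, 16]
5: 0x41 (blk 16, set 0) → VC-HIT  vc=[13, 4]
6: 0x53 (blk 20, set 0) → MISS  vc=[13, 4, 16]
7: 0x41 (blk 16, set 0) → VC-HIT  vc=[13, 4, 20]
8: 0x41 (blk 16, set 0) → L1-HIT  vc=[13, 4, 20]
9: 0x13 (blk 4, set 0) → VC-HIT  vc=[13, 16, 20]
10: 0x41 (blk 16, set 0) → VC-HIT  vc=[13, 4, 20]
11: 0x42 (blk 16, set 0) → L1-HIT  vc=[13, 4, 20]
12: 0x12 (blk 4, set 0) → VC-HIT  vc=[13, 16, 20]
13: 0x27 (blk 9, set 1) → L1-HIT  vc=[13, 16, 20]
14: 0x50 (blk 20, set 0) → VC-HIT  vc=[13, 16, 4]
15: 0x53 (blk 20, set 0) → L1-HIT  vc=[13, 16, 4]

OUTCOME = L1-HIT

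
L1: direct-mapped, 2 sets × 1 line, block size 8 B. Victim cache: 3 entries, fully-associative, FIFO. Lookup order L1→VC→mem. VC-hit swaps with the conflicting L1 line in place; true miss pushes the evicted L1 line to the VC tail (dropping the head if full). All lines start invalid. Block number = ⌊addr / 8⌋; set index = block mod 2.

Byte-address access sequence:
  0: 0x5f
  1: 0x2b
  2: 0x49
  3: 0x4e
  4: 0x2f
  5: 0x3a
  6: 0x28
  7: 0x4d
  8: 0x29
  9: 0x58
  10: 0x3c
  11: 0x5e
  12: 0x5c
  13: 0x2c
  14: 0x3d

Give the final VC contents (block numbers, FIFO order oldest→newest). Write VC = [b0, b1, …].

0: 0x5f (blk 11, set 1) → MISS  vc=[]
1: 0x2b (blk 5, set 1) → MISS  vc=[11]
2: 0x49 (blk 9, set 1) → MISS  vc=[11, 5]
3: 0x4e (blk 9, set 1) → L1-HIT  vc=[11, 5]
4: 0x2f (blk 5, set 1) → VC-HIT  vc=[11, 9]
5: 0x3a (blk 7, set 1) → MISS  vc=[11, 9, 5]
6: 0x28 (blk 5, set 1) → VC-HIT  vc=[11, 9, 7]
7: 0x4d (blk 9, set 1) → VC-HIT  vc=[11, 5, 7]
8: 0x29 (blk 5, set 1) → VC-HIT  vc=[11, 9, 7]
9: 0x58 (blk 11, set 1) → VC-HIT  vc=[5, 9, 7]
10: 0x3c (blk 7, set 1) → VC-HIT  vc=[5, 9, 11]
11: 0x5e (blk 11, set 1) → VC-HIT  vc=[5, 9, 7]
12: 0x5c (blk 11, set 1) → L1-HIT  vc=[5, 9, 7]
13: 0x2c (blk 5, set 1) → VC-HIT  vc=[11, 9, 7]
14: 0x3d (blk 7, set 1) → VC-HIT  vc=[11, 9, 5]

VC = [11, 9, 5]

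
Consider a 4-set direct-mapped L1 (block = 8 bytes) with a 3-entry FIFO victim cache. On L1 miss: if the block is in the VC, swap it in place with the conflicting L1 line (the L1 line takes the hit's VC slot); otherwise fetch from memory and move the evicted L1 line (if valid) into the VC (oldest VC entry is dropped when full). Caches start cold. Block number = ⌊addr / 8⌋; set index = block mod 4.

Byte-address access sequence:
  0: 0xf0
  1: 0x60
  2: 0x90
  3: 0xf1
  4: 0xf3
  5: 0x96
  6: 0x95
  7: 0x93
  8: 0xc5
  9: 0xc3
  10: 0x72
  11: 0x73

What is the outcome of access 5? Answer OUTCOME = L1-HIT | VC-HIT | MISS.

OUTCOME = VC-HIT

  [0] addr=0xf0 blk=30 s=2: MISS | VC []
  [1] addr=0x60 blk=12 s=0: MISS | VC []
  [2] addr=0x90 blk=18 s=2: MISS | VC [30]
  [3] addr=0xf1 blk=30 s=2: VC-HIT | VC [18]
  [4] addr=0xf3 blk=30 s=2: L1-HIT | VC [18]
  [5] addr=0x96 blk=18 s=2: VC-HIT | VC [30]
  [6] addr=0x95 blk=18 s=2: L1-HIT | VC [30]
  [7] addr=0x93 blk=18 s=2: L1-HIT | VC [30]
  [8] addr=0xc5 blk=24 s=0: MISS | VC [30, 12]
  [9] addr=0xc3 blk=24 s=0: L1-HIT | VC [30, 12]
  [10] addr=0x72 blk=14 s=2: MISS | VC [30, 12, 18]
  [11] addr=0x73 blk=14 s=2: L1-HIT | VC [30, 12, 18]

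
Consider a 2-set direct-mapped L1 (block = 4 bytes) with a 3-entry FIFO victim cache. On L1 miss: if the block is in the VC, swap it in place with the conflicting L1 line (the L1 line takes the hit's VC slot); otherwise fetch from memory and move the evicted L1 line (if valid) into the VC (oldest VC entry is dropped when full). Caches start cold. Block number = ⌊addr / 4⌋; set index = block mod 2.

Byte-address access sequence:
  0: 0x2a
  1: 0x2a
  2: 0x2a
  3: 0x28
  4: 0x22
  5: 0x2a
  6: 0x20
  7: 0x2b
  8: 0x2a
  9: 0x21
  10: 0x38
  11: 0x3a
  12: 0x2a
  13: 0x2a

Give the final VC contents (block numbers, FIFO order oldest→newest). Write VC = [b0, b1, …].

  [0] addr=0x2a blk=10 s=0: MISS | VC []
  [1] addr=0x2a blk=10 s=0: L1-HIT | VC []
  [2] addr=0x2a blk=10 s=0: L1-HIT | VC []
  [3] addr=0x28 blk=10 s=0: L1-HIT | VC []
  [4] addr=0x22 blk=8 s=0: MISS | VC [10]
  [5] addr=0x2a blk=10 s=0: VC-HIT | VC [8]
  [6] addr=0x20 blk=8 s=0: VC-HIT | VC [10]
  [7] addr=0x2b blk=10 s=0: VC-HIT | VC [8]
  [8] addr=0x2a blk=10 s=0: L1-HIT | VC [8]
  [9] addr=0x21 blk=8 s=0: VC-HIT | VC [10]
  [10] addr=0x38 blk=14 s=0: MISS | VC [10, 8]
  [11] addr=0x3a blk=14 s=0: L1-HIT | VC [10, 8]
  [12] addr=0x2a blk=10 s=0: VC-HIT | VC [14, 8]
  [13] addr=0x2a blk=10 s=0: L1-HIT | VC [14, 8]

VC = [14, 8]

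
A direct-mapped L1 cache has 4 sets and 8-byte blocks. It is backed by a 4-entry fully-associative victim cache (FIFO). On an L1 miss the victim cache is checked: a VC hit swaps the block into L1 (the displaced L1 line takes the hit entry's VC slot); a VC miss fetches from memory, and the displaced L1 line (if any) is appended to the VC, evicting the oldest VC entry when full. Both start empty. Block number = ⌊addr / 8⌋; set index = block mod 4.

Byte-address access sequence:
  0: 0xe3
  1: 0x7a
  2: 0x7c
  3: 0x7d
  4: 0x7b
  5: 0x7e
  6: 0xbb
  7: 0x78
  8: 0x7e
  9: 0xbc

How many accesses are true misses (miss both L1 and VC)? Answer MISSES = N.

MISSES = 3

0: 0xe3 (blk 28, set 0) → MISS  vc=[]
1: 0x7a (blk 15, set 3) → MISS  vc=[]
2: 0x7c (blk 15, set 3) → L1-HIT  vc=[]
3: 0x7d (blk 15, set 3) → L1-HIT  vc=[]
4: 0x7b (blk 15, set 3) → L1-HIT  vc=[]
5: 0x7e (blk 15, set 3) → L1-HIT  vc=[]
6: 0xbb (blk 23, set 3) → MISS  vc=[15]
7: 0x78 (blk 15, set 3) → VC-HIT  vc=[23]
8: 0x7e (blk 15, set 3) → L1-HIT  vc=[23]
9: 0xbc (blk 23, set 3) → VC-HIT  vc=[15]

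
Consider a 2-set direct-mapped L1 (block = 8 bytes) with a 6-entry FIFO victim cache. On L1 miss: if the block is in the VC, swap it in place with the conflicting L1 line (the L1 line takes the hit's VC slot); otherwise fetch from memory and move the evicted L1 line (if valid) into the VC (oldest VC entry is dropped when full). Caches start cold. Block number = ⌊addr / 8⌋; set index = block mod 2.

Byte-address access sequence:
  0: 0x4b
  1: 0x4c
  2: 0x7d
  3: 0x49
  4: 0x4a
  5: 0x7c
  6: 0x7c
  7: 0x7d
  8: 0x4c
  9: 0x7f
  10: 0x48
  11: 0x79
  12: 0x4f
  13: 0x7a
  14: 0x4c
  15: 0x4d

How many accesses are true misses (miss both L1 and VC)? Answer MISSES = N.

MISSES = 2

#0 0x4b→b9/s1 MISS; vc=[]
#1 0x4c→b9/s1 L1-HIT; vc=[]
#2 0x7d→b15/s1 MISS; vc=[9]
#3 0x49→b9/s1 VC-HIT; vc=[15]
#4 0x4a→b9/s1 L1-HIT; vc=[15]
#5 0x7c→b15/s1 VC-HIT; vc=[9]
#6 0x7c→b15/s1 L1-HIT; vc=[9]
#7 0x7d→b15/s1 L1-HIT; vc=[9]
#8 0x4c→b9/s1 VC-HIT; vc=[15]
#9 0x7f→b15/s1 VC-HIT; vc=[9]
#10 0x48→b9/s1 VC-HIT; vc=[15]
#11 0x79→b15/s1 VC-HIT; vc=[9]
#12 0x4f→b9/s1 VC-HIT; vc=[15]
#13 0x7a→b15/s1 VC-HIT; vc=[9]
#14 0x4c→b9/s1 VC-HIT; vc=[15]
#15 0x4d→b9/s1 L1-HIT; vc=[15]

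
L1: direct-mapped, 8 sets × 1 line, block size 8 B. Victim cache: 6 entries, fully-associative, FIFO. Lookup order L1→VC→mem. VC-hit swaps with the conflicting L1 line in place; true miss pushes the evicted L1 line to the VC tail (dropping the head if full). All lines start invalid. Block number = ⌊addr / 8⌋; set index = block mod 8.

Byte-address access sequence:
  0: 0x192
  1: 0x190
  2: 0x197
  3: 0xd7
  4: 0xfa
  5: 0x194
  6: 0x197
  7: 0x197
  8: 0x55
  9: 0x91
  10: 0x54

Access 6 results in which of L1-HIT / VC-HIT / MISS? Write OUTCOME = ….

OUTCOME = L1-HIT

  [0] addr=0x192 blk=50 s=2: MISS | VC []
  [1] addr=0x190 blk=50 s=2: L1-HIT | VC []
  [2] addr=0x197 blk=50 s=2: L1-HIT | VC []
  [3] addr=0xd7 blk=26 s=2: MISS | VC [50]
  [4] addr=0xfa blk=31 s=7: MISS | VC [50]
  [5] addr=0x194 blk=50 s=2: VC-HIT | VC [26]
  [6] addr=0x197 blk=50 s=2: L1-HIT | VC [26]
  [7] addr=0x197 blk=50 s=2: L1-HIT | VC [26]
  [8] addr=0x55 blk=10 s=2: MISS | VC [26, 50]
  [9] addr=0x91 blk=18 s=2: MISS | VC [26, 50, 10]
  [10] addr=0x54 blk=10 s=2: VC-HIT | VC [26, 50, 18]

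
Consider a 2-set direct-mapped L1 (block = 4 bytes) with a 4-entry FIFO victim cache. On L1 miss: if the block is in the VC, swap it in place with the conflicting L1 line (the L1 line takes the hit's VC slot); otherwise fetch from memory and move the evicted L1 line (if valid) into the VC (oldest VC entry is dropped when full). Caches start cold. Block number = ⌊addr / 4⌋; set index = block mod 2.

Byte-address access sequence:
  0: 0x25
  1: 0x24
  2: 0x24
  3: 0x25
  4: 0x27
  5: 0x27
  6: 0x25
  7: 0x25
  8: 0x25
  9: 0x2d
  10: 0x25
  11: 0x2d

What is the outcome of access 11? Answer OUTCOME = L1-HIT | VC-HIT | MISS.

OUTCOME = VC-HIT

  [0] addr=0x25 blk=9 s=1: MISS | VC []
  [1] addr=0x24 blk=9 s=1: L1-HIT | VC []
  [2] addr=0x24 blk=9 s=1: L1-HIT | VC []
  [3] addr=0x25 blk=9 s=1: L1-HIT | VC []
  [4] addr=0x27 blk=9 s=1: L1-HIT | VC []
  [5] addr=0x27 blk=9 s=1: L1-HIT | VC []
  [6] addr=0x25 blk=9 s=1: L1-HIT | VC []
  [7] addr=0x25 blk=9 s=1: L1-HIT | VC []
  [8] addr=0x25 blk=9 s=1: L1-HIT | VC []
  [9] addr=0x2d blk=11 s=1: MISS | VC [9]
  [10] addr=0x25 blk=9 s=1: VC-HIT | VC [11]
  [11] addr=0x2d blk=11 s=1: VC-HIT | VC [9]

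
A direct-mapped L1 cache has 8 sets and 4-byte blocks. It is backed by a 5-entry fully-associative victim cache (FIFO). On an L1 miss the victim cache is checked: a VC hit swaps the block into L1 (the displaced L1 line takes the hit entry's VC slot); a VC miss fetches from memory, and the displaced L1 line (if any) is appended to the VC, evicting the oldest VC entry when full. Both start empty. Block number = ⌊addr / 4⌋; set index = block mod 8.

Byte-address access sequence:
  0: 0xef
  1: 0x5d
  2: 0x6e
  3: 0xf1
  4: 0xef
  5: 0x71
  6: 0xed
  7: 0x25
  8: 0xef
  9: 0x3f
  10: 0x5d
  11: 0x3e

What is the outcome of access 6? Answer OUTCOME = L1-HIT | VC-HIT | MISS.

OUTCOME = L1-HIT

0: 0xef (blk 59, set 3) → MISS  vc=[]
1: 0x5d (blk 23, set 7) → MISS  vc=[]
2: 0x6e (blk 27, set 3) → MISS  vc=[59]
3: 0xf1 (blk 60, set 4) → MISS  vc=[59]
4: 0xef (blk 59, set 3) → VC-HIT  vc=[27]
5: 0x71 (blk 28, set 4) → MISS  vc=[27, 60]
6: 0xed (blk 59, set 3) → L1-HIT  vc=[27, 60]
7: 0x25 (blk 9, set 1) → MISS  vc=[27, 60]
8: 0xef (blk 59, set 3) → L1-HIT  vc=[27, 60]
9: 0x3f (blk 15, set 7) → MISS  vc=[27, 60, 23]
10: 0x5d (blk 23, set 7) → VC-HIT  vc=[27, 60, 15]
11: 0x3e (blk 15, set 7) → VC-HIT  vc=[27, 60, 23]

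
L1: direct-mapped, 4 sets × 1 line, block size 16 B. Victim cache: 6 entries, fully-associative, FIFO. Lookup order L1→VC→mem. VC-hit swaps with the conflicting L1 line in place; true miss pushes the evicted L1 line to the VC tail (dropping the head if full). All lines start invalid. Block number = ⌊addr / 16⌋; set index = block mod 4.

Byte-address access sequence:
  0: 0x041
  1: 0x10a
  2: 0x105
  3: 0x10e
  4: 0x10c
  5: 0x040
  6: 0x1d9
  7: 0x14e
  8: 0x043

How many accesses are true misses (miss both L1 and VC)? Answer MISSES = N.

MISSES = 4

#0 0x41→b4/s0 MISS; vc=[]
#1 0x10a→b16/s0 MISS; vc=[4]
#2 0x105→b16/s0 L1-HIT; vc=[4]
#3 0x10e→b16/s0 L1-HIT; vc=[4]
#4 0x10c→b16/s0 L1-HIT; vc=[4]
#5 0x40→b4/s0 VC-HIT; vc=[16]
#6 0x1d9→b29/s1 MISS; vc=[16]
#7 0x14e→b20/s0 MISS; vc=[16,4]
#8 0x43→b4/s0 VC-HIT; vc=[16,20]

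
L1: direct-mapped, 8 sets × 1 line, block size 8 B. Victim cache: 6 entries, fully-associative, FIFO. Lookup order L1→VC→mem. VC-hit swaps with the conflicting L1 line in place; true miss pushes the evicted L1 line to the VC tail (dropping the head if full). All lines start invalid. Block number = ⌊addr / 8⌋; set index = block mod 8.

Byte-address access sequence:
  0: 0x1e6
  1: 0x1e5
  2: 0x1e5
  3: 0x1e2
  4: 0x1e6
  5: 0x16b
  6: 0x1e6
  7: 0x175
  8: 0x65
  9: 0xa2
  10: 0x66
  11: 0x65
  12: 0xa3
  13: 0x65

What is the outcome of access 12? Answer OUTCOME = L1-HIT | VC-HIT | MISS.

  [0] addr=0x1e6 blk=60 s=4: MISS | VC []
  [1] addr=0x1e5 blk=60 s=4: L1-HIT | VC []
  [2] addr=0x1e5 blk=60 s=4: L1-HIT | VC []
  [3] addr=0x1e2 blk=60 s=4: L1-HIT | VC []
  [4] addr=0x1e6 blk=60 s=4: L1-HIT | VC []
  [5] addr=0x16b blk=45 s=5: MISS | VC []
  [6] addr=0x1e6 blk=60 s=4: L1-HIT | VC []
  [7] addr=0x175 blk=46 s=6: MISS | VC []
  [8] addr=0x65 blk=12 s=4: MISS | VC [60]
  [9] addr=0xa2 blk=20 s=4: MISS | VC [60, 12]
  [10] addr=0x66 blk=12 s=4: VC-HIT | VC [60, 20]
  [11] addr=0x65 blk=12 s=4: L1-HIT | VC [60, 20]
  [12] addr=0xa3 blk=20 s=4: VC-HIT | VC [60, 12]
  [13] addr=0x65 blk=12 s=4: VC-HIT | VC [60, 20]

OUTCOME = VC-HIT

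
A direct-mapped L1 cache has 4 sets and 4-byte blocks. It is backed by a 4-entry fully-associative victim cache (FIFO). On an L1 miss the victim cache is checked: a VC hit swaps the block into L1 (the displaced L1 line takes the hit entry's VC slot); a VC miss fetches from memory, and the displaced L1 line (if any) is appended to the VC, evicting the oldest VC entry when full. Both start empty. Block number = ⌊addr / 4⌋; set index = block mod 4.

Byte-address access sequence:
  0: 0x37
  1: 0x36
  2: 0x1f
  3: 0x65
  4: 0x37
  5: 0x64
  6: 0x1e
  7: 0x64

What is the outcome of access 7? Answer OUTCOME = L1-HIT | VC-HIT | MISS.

  [0] addr=0x37 blk=13 s=1: MISS | VC []
  [1] addr=0x36 blk=13 s=1: L1-HIT | VC []
  [2] addr=0x1f blk=7 s=3: MISS | VC []
  [3] addr=0x65 blk=25 s=1: MISS | VC [13]
  [4] addr=0x37 blk=13 s=1: VC-HIT | VC [25]
  [5] addr=0x64 blk=25 s=1: VC-HIT | VC [13]
  [6] addr=0x1e blk=7 s=3: L1-HIT | VC [13]
  [7] addr=0x64 blk=25 s=1: L1-HIT | VC [13]

OUTCOME = L1-HIT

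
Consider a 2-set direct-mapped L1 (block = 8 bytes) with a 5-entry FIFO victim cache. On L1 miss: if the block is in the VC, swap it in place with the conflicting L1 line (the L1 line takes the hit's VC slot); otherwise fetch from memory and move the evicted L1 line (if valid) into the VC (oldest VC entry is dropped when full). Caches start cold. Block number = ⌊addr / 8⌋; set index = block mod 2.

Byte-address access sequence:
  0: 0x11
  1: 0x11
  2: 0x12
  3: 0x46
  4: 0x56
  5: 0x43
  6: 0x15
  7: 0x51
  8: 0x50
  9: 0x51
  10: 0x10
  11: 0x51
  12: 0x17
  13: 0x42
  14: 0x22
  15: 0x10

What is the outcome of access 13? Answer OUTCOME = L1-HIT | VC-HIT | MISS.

OUTCOME = VC-HIT

#0 0x11→b2/s0 MISS; vc=[]
#1 0x11→b2/s0 L1-HIT; vc=[]
#2 0x12→b2/s0 L1-HIT; vc=[]
#3 0x46→b8/s0 MISS; vc=[2]
#4 0x56→b10/s0 MISS; vc=[2,8]
#5 0x43→b8/s0 VC-HIT; vc=[2,10]
#6 0x15→b2/s0 VC-HIT; vc=[8,10]
#7 0x51→b10/s0 VC-HIT; vc=[8,2]
#8 0x50→b10/s0 L1-HIT; vc=[8,2]
#9 0x51→b10/s0 L1-HIT; vc=[8,2]
#10 0x10→b2/s0 VC-HIT; vc=[8,10]
#11 0x51→b10/s0 VC-HIT; vc=[8,2]
#12 0x17→b2/s0 VC-HIT; vc=[8,10]
#13 0x42→b8/s0 VC-HIT; vc=[2,10]
#14 0x22→b4/s0 MISS; vc=[2,10,8]
#15 0x10→b2/s0 VC-HIT; vc=[4,10,8]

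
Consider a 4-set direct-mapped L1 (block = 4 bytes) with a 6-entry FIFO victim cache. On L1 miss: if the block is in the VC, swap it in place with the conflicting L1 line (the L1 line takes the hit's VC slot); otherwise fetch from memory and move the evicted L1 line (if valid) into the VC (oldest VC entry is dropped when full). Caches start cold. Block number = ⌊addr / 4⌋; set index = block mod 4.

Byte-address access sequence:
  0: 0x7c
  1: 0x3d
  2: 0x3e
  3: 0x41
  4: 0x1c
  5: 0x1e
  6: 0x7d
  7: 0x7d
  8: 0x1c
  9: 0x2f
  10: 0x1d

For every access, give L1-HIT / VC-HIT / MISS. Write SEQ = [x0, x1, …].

SEQ = [MISS, MISS, L1-HIT, MISS, MISS, L1-HIT, VC-HIT, L1-HIT, VC-HIT, MISS, VC-HIT]

#0 0x7c→b31/s3 MISS; vc=[]
#1 0x3d→b15/s3 MISS; vc=[31]
#2 0x3e→b15/s3 L1-HIT; vc=[31]
#3 0x41→b16/s0 MISS; vc=[31]
#4 0x1c→b7/s3 MISS; vc=[31,15]
#5 0x1e→b7/s3 L1-HIT; vc=[31,15]
#6 0x7d→b31/s3 VC-HIT; vc=[7,15]
#7 0x7d→b31/s3 L1-HIT; vc=[7,15]
#8 0x1c→b7/s3 VC-HIT; vc=[31,15]
#9 0x2f→b11/s3 MISS; vc=[31,15,7]
#10 0x1d→b7/s3 VC-HIT; vc=[31,15,11]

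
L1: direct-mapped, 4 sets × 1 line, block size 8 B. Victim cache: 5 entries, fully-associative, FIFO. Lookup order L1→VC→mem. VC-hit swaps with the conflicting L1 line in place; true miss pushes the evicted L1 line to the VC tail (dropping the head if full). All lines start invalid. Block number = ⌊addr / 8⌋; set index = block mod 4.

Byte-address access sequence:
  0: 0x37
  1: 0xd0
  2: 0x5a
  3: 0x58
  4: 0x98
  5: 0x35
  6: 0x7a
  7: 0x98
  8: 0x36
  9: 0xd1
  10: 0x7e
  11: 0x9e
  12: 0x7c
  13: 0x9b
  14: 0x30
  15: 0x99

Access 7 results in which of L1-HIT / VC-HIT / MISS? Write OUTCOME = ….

  [0] addr=0x37 blk=6 s=2: MISS | VC []
  [1] addr=0xd0 blk=26 s=2: MISS | VC [6]
  [2] addr=0x5a blk=11 s=3: MISS | VC [6]
  [3] addr=0x58 blk=11 s=3: L1-HIT | VC [6]
  [4] addr=0x98 blk=19 s=3: MISS | VC [6, 11]
  [5] addr=0x35 blk=6 s=2: VC-HIT | VC [26, 11]
  [6] addr=0x7a blk=15 s=3: MISS | VC [26, 11, 19]
  [7] addr=0x98 blk=19 s=3: VC-HIT | VC [26, 11, 15]
  [8] addr=0x36 blk=6 s=2: L1-HIT | VC [26, 11, 15]
  [9] addr=0xd1 blk=26 s=2: VC-HIT | VC [6, 11, 15]
  [10] addr=0x7e blk=15 s=3: VC-HIT | VC [6, 11, 19]
  [11] addr=0x9e blk=19 s=3: VC-HIT | VC [6, 11, 15]
  [12] addr=0x7c blk=15 s=3: VC-HIT | VC [6, 11, 19]
  [13] addr=0x9b blk=19 s=3: VC-HIT | VC [6, 11, 15]
  [14] addr=0x30 blk=6 s=2: VC-HIT | VC [26, 11, 15]
  [15] addr=0x99 blk=19 s=3: L1-HIT | VC [26, 11, 15]

OUTCOME = VC-HIT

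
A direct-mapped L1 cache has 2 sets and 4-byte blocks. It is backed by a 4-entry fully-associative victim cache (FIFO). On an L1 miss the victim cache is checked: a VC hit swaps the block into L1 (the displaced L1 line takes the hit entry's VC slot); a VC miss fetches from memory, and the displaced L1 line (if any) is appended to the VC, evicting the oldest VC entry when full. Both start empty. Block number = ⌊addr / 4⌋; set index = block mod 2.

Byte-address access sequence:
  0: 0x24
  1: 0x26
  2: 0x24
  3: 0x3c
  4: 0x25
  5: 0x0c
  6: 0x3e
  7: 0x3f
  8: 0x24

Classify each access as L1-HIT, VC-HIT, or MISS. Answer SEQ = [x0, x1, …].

#0 0x24→b9/s1 MISS; vc=[]
#1 0x26→b9/s1 L1-HIT; vc=[]
#2 0x24→b9/s1 L1-HIT; vc=[]
#3 0x3c→b15/s1 MISS; vc=[9]
#4 0x25→b9/s1 VC-HIT; vc=[15]
#5 0xc→b3/s1 MISS; vc=[15,9]
#6 0x3e→b15/s1 VC-HIT; vc=[3,9]
#7 0x3f→b15/s1 L1-HIT; vc=[3,9]
#8 0x24→b9/s1 VC-HIT; vc=[3,15]

SEQ = [MISS, L1-HIT, L1-HIT, MISS, VC-HIT, MISS, VC-HIT, L1-HIT, VC-HIT]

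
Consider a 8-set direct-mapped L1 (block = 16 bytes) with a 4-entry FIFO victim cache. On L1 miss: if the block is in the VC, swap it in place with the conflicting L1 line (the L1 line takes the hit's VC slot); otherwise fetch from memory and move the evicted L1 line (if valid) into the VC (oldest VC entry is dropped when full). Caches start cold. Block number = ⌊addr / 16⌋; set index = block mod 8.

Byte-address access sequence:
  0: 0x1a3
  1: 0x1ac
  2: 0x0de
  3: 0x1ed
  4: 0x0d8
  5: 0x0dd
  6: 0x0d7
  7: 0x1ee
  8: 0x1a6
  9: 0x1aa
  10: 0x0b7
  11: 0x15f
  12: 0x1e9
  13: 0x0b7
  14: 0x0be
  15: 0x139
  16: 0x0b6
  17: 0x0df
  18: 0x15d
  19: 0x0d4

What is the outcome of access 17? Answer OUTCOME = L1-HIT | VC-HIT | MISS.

OUTCOME = VC-HIT

0: 0x1a3 (blk 26, set 2) → MISS  vc=[]
1: 0x1ac (blk 26, set 2) → L1-HIT  vc=[]
2: 0xde (blk 13, set 5) → MISS  vc=[]
3: 0x1ed (blk 30, set 6) → MISS  vc=[]
4: 0xd8 (blk 13, set 5) → L1-HIT  vc=[]
5: 0xdd (blk 13, set 5) → L1-HIT  vc=[]
6: 0xd7 (blk 13, set 5) → L1-HIT  vc=[]
7: 0x1ee (blk 30, set 6) → L1-HIT  vc=[]
8: 0x1a6 (blk 26, set 2) → L1-HIT  vc=[]
9: 0x1aa (blk 26, set 2) → L1-HIT  vc=[]
10: 0xb7 (blk 11, set 3) → MISS  vc=[]
11: 0x15f (blk 21, set 5) → MISS  vc=[13]
12: 0x1e9 (blk 30, set 6) → L1-HIT  vc=[13]
13: 0xb7 (blk 11, set 3) → L1-HIT  vc=[13]
14: 0xbe (blk 11, set 3) → L1-HIT  vc=[13]
15: 0x139 (blk 19, set 3) → MISS  vc=[13, 11]
16: 0xb6 (blk 11, set 3) → VC-HIT  vc=[13, 19]
17: 0xdf (blk 13, set 5) → VC-HIT  vc=[21, 19]
18: 0x15d (blk 21, set 5) → VC-HIT  vc=[13, 19]
19: 0xd4 (blk 13, set 5) → VC-HIT  vc=[21, 19]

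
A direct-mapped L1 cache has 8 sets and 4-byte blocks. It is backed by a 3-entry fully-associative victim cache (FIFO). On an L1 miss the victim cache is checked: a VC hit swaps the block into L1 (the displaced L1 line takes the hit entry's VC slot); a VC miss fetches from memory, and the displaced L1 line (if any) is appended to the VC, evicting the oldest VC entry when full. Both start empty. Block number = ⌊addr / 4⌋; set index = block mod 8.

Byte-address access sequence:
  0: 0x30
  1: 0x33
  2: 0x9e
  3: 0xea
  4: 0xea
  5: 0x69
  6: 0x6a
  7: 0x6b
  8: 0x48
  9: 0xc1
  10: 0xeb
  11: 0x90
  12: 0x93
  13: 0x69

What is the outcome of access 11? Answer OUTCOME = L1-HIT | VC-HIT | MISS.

OUTCOME = MISS

0: 0x30 (blk 12, set 4) → MISS  vc=[]
1: 0x33 (blk 12, set 4) → L1-HIT  vc=[]
2: 0x9e (blk 39, set 7) → MISS  vc=[]
3: 0xea (blk 58, set 2) → MISS  vc=[]
4: 0xea (blk 58, set 2) → L1-HIT  vc=[]
5: 0x69 (blk 26, set 2) → MISS  vc=[58]
6: 0x6a (blk 26, set 2) → L1-HIT  vc=[58]
7: 0x6b (blk 26, set 2) → L1-HIT  vc=[58]
8: 0x48 (blk 18, set 2) → MISS  vc=[58, 26]
9: 0xc1 (blk 48, set 0) → MISS  vc=[58, 26]
10: 0xeb (blk 58, set 2) → VC-HIT  vc=[18, 26]
11: 0x90 (blk 36, set 4) → MISS  vc=[18, 26, 12]
12: 0x93 (blk 36, set 4) → L1-HIT  vc=[18, 26, 12]
13: 0x69 (blk 26, set 2) → VC-HIT  vc=[18, 58, 12]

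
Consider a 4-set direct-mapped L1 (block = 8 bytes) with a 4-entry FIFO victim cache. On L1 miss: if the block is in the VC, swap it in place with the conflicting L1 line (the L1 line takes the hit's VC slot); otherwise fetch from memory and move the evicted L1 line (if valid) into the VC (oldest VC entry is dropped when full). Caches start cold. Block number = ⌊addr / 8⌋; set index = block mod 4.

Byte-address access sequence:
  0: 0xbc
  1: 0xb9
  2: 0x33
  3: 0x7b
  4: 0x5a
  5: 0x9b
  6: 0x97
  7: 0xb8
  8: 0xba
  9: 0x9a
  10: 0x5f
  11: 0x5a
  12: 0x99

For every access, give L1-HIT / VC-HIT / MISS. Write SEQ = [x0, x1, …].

SEQ = [MISS, L1-HIT, MISS, MISS, MISS, MISS, MISS, VC-HIT, L1-HIT, VC-HIT, VC-HIT, L1-HIT, VC-HIT]

#0 0xbc→b23/s3 MISS; vc=[]
#1 0xb9→b23/s3 L1-HIT; vc=[]
#2 0x33→b6/s2 MISS; vc=[]
#3 0x7b→b15/s3 MISS; vc=[23]
#4 0x5a→b11/s3 MISS; vc=[23,15]
#5 0x9b→b19/s3 MISS; vc=[23,15,11]
#6 0x97→b18/s2 MISS; vc=[23,15,11,6]
#7 0xb8→b23/s3 VC-HIT; vc=[19,15,11,6]
#8 0xba→b23/s3 L1-HIT; vc=[19,15,11,6]
#9 0x9a→b19/s3 VC-HIT; vc=[23,15,11,6]
#10 0x5f→b11/s3 VC-HIT; vc=[23,15,19,6]
#11 0x5a→b11/s3 L1-HIT; vc=[23,15,19,6]
#12 0x99→b19/s3 VC-HIT; vc=[23,15,11,6]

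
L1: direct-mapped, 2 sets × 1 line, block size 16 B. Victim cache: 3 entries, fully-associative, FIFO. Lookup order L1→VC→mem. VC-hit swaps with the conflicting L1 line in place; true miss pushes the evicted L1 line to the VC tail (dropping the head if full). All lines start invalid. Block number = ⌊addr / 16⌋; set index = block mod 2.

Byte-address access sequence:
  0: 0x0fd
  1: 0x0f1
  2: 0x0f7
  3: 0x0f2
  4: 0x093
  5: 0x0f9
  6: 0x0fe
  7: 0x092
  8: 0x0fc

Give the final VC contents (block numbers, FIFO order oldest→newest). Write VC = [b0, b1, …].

VC = [9]

  [0] addr=0xfd blk=15 s=1: MISS | VC []
  [1] addr=0xf1 blk=15 s=1: L1-HIT | VC []
  [2] addr=0xf7 blk=15 s=1: L1-HIT | VC []
  [3] addr=0xf2 blk=15 s=1: L1-HIT | VC []
  [4] addr=0x93 blk=9 s=1: MISS | VC [15]
  [5] addr=0xf9 blk=15 s=1: VC-HIT | VC [9]
  [6] addr=0xfe blk=15 s=1: L1-HIT | VC [9]
  [7] addr=0x92 blk=9 s=1: VC-HIT | VC [15]
  [8] addr=0xfc blk=15 s=1: VC-HIT | VC [9]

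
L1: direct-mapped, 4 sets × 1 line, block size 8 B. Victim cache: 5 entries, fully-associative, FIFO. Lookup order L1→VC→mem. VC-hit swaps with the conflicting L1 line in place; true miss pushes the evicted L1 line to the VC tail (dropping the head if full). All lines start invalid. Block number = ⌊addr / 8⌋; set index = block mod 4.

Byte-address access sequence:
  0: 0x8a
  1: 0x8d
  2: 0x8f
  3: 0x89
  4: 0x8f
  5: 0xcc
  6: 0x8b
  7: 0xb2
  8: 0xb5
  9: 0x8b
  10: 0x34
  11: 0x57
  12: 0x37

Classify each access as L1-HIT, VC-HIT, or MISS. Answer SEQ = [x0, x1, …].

0: 0x8a (blk 17, set 1) → MISS  vc=[]
1: 0x8d (blk 17, set 1) → L1-HIT  vc=[]
2: 0x8f (blk 17, set 1) → L1-HIT  vc=[]
3: 0x89 (blk 17, set 1) → L1-HIT  vc=[]
4: 0x8f (blk 17, set 1) → L1-HIT  vc=[]
5: 0xcc (blk 25, set 1) → MISS  vc=[17]
6: 0x8b (blk 17, set 1) → VC-HIT  vc=[25]
7: 0xb2 (blk 22, set 2) → MISS  vc=[25]
8: 0xb5 (blk 22, set 2) → L1-HIT  vc=[25]
9: 0x8b (blk 17, set 1) → L1-HIT  vc=[25]
10: 0x34 (blk 6, set 2) → MISS  vc=[25, 22]
11: 0x57 (blk 10, set 2) → MISS  vc=[25, 22, 6]
12: 0x37 (blk 6, set 2) → VC-HIT  vc=[25, 22, 10]

SEQ = [MISS, L1-HIT, L1-HIT, L1-HIT, L1-HIT, MISS, VC-HIT, MISS, L1-HIT, L1-HIT, MISS, MISS, VC-HIT]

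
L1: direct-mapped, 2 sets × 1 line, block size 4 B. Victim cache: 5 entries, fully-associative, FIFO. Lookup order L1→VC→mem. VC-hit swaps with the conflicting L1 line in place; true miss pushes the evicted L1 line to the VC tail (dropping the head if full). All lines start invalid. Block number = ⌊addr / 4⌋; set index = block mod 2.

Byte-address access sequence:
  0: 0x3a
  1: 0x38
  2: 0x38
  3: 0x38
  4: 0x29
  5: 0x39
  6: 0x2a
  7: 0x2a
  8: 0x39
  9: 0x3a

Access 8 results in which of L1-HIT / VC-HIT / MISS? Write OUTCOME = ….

OUTCOME = VC-HIT

  [0] addr=0x3a blk=14 s=0: MISS | VC []
  [1] addr=0x38 blk=14 s=0: L1-HIT | VC []
  [2] addr=0x38 blk=14 s=0: L1-HIT | VC []
  [3] addr=0x38 blk=14 s=0: L1-HIT | VC []
  [4] addr=0x29 blk=10 s=0: MISS | VC [14]
  [5] addr=0x39 blk=14 s=0: VC-HIT | VC [10]
  [6] addr=0x2a blk=10 s=0: VC-HIT | VC [14]
  [7] addr=0x2a blk=10 s=0: L1-HIT | VC [14]
  [8] addr=0x39 blk=14 s=0: VC-HIT | VC [10]
  [9] addr=0x3a blk=14 s=0: L1-HIT | VC [10]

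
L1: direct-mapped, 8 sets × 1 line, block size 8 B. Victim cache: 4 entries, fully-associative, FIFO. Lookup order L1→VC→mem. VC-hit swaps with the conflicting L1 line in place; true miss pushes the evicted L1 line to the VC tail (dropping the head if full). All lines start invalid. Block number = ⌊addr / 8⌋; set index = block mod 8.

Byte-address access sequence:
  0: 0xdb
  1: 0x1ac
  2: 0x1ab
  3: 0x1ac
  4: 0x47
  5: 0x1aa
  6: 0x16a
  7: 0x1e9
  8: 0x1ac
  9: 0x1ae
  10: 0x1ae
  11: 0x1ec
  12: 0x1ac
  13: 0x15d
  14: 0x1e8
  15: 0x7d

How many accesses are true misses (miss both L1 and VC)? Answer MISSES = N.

  [0] addr=0xdb blk=27 s=3: MISS | VC []
  [1] addr=0x1ac blk=53 s=5: MISS | VC []
  [2] addr=0x1ab blk=53 s=5: L1-HIT | VC []
  [3] addr=0x1ac blk=53 s=5: L1-HIT | VC []
  [4] addr=0x47 blk=8 s=0: MISS | VC []
  [5] addr=0x1aa blk=53 s=5: L1-HIT | VC []
  [6] addr=0x16a blk=45 s=5: MISS | VC [53]
  [7] addr=0x1e9 blk=61 s=5: MISS | VC [53, 45]
  [8] addr=0x1ac blk=53 s=5: VC-HIT | VC [61, 45]
  [9] addr=0x1ae blk=53 s=5: L1-HIT | VC [61, 45]
  [10] addr=0x1ae blk=53 s=5: L1-HIT | VC [61, 45]
  [11] addr=0x1ec blk=61 s=5: VC-HIT | VC [53, 45]
  [12] addr=0x1ac blk=53 s=5: VC-HIT | VC [61, 45]
  [13] addr=0x15d blk=43 s=3: MISS | VC [61, 45, 27]
  [14] addr=0x1e8 blk=61 s=5: VC-HIT | VC [53, 45, 27]
  [15] addr=0x7d blk=15 s=7: MISS | VC [53, 45, 27]

MISSES = 7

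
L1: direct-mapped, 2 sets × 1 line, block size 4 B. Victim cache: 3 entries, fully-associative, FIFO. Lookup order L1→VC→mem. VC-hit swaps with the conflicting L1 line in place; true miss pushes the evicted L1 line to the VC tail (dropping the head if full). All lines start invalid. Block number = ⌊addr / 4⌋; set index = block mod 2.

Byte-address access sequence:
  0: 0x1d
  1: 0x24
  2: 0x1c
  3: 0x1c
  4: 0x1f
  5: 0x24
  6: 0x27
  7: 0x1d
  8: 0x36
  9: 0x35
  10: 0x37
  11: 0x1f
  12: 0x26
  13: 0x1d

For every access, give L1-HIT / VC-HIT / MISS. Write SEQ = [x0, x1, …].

#0 0x1d→b7/s1 MISS; vc=[]
#1 0x24→b9/s1 MISS; vc=[7]
#2 0x1c→b7/s1 VC-HIT; vc=[9]
#3 0x1c→b7/s1 L1-HIT; vc=[9]
#4 0x1f→b7/s1 L1-HIT; vc=[9]
#5 0x24→b9/s1 VC-HIT; vc=[7]
#6 0x27→b9/s1 L1-HIT; vc=[7]
#7 0x1d→b7/s1 VC-HIT; vc=[9]
#8 0x36→b13/s1 MISS; vc=[9,7]
#9 0x35→b13/s1 L1-HIT; vc=[9,7]
#10 0x37→b13/s1 L1-HIT; vc=[9,7]
#11 0x1f→b7/s1 VC-HIT; vc=[9,13]
#12 0x26→b9/s1 VC-HIT; vc=[7,13]
#13 0x1d→b7/s1 VC-HIT; vc=[9,13]

SEQ = [MISS, MISS, VC-HIT, L1-HIT, L1-HIT, VC-HIT, L1-HIT, VC-HIT, MISS, L1-HIT, L1-HIT, VC-HIT, VC-HIT, VC-HIT]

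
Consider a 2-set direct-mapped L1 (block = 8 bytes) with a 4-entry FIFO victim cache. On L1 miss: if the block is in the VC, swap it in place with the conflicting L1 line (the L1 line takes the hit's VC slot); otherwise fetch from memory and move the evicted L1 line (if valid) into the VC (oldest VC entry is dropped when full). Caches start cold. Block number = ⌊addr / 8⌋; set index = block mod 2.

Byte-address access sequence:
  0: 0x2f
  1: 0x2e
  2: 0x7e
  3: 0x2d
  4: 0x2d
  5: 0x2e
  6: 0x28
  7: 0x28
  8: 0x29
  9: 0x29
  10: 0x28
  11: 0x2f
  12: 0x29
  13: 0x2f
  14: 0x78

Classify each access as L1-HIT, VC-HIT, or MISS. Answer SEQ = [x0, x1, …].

SEQ = [MISS, L1-HIT, MISS, VC-HIT, L1-HIT, L1-HIT, L1-HIT, L1-HIT, L1-HIT, L1-HIT, L1-HIT, L1-HIT, L1-HIT, L1-HIT, VC-HIT]

0: 0x2f (blk 5, set 1) → MISS  vc=[]
1: 0x2e (blk 5, set 1) → L1-HIT  vc=[]
2: 0x7e (blk 15, set 1) → MISS  vc=[5]
3: 0x2d (blk 5, set 1) → VC-HIT  vc=[15]
4: 0x2d (blk 5, set 1) → L1-HIT  vc=[15]
5: 0x2e (blk 5, set 1) → L1-HIT  vc=[15]
6: 0x28 (blk 5, set 1) → L1-HIT  vc=[15]
7: 0x28 (blk 5, set 1) → L1-HIT  vc=[15]
8: 0x29 (blk 5, set 1) → L1-HIT  vc=[15]
9: 0x29 (blk 5, set 1) → L1-HIT  vc=[15]
10: 0x28 (blk 5, set 1) → L1-HIT  vc=[15]
11: 0x2f (blk 5, set 1) → L1-HIT  vc=[15]
12: 0x29 (blk 5, set 1) → L1-HIT  vc=[15]
13: 0x2f (blk 5, set 1) → L1-HIT  vc=[15]
14: 0x78 (blk 15, set 1) → VC-HIT  vc=[5]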